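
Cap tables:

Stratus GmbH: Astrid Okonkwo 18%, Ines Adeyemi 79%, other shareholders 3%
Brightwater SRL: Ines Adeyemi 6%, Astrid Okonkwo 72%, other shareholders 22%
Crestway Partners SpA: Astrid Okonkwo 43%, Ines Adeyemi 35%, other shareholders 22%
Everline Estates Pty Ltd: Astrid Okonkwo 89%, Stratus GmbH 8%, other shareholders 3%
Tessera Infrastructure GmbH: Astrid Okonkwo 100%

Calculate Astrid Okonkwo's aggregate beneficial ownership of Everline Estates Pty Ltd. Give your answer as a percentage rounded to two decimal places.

Astrid reaches Everline along 2 paths.
Direct stake: 89% = 89%.
Via Stratus: 18% × 8% = 1.44%.
Total: 89% + 1.44% = 90.44%.

90.44%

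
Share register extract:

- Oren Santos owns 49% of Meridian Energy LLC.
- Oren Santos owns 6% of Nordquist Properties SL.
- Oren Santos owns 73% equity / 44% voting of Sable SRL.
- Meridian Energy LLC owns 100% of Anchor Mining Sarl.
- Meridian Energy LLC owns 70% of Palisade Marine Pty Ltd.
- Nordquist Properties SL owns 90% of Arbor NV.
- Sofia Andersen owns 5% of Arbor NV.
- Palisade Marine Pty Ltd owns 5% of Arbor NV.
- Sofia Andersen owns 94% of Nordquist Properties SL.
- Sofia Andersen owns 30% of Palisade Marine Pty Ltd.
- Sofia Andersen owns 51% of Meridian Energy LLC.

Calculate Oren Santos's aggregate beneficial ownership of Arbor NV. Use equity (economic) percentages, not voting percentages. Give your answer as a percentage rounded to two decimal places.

Oren reaches Arbor along 2 paths.
Via Nordquist: 6% × 90% = 5.4%.
Via Meridian → Palisade: 49% × 70% × 5% = 1.715%.
Total: 5.4% + 1.715% = 7.115%.
Rounded: 7.12%.

7.12%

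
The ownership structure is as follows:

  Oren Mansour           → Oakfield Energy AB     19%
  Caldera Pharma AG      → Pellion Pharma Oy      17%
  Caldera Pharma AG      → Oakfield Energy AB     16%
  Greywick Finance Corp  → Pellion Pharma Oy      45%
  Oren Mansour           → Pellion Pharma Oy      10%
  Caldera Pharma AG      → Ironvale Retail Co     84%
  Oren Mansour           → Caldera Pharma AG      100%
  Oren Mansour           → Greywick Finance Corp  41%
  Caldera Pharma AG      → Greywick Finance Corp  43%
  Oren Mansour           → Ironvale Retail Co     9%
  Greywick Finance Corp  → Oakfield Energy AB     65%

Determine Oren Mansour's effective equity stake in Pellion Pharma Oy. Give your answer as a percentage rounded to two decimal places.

Oren reaches Pellion along 4 paths.
Via Caldera: 100% × 17% = 17%.
Via Greywick: 41% × 45% = 18.45%.
Via Caldera → Greywick: 100% × 43% × 45% = 19.35%.
Direct stake: 10% = 10%.
Total: 17% + 18.45% + 19.35% + 10% = 64.8%.
Rounded: 64.80%.

64.80%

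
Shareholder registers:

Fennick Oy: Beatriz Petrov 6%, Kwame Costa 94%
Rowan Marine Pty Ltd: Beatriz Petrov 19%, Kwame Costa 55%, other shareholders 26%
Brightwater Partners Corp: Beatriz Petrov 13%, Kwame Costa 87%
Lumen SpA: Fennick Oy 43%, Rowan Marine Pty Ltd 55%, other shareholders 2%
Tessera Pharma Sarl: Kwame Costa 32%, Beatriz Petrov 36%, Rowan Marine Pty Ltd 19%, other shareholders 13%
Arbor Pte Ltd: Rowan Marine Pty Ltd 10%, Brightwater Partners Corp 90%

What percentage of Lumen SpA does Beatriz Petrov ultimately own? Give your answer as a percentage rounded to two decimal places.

13.03%

Beatriz reaches Lumen along 2 paths.
Via Fennick: 6% × 43% = 2.58%.
Via Rowan: 19% × 55% = 10.45%.
Total: 2.58% + 10.45% = 13.03%.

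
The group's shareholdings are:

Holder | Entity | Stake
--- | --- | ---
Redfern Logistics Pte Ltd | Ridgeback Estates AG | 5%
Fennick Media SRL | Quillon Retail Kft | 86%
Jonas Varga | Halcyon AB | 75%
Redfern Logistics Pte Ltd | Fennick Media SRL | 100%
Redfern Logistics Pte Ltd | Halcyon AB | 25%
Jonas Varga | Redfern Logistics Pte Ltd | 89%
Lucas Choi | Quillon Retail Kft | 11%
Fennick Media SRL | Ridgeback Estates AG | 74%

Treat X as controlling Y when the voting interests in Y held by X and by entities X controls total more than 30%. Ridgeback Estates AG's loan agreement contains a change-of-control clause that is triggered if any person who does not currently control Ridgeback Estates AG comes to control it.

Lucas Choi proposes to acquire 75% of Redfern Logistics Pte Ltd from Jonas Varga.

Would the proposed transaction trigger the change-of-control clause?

The purchase adds only to Lucas's holdings (Jonas's stake shrinks), so Lucas is the only person who could newly come to control Ridgeback.
Lucas's largest direct stake is 11% in Quillon, which does not meet the threshold, so Lucas controls no company.
Neither Lucas nor any entity Lucas controls holds any voting interest in Ridgeback.
So before the transaction, Lucas does not control Ridgeback.
After the purchase, Lucas holds 75% of Redfern directly, and Jonas's stake falls to 14%.
Lucas holds 75% of Redfern, so Lucas controls Redfern.
Redfern holds 100% of Fennick, so Lucas controls Fennick.
Fennick and Redfern together hold 74% + 5% = 79% of Ridgeback, so Lucas controls Ridgeback.
Lucas did not control Ridgeback before and does after, so the clause is triggered.

Yes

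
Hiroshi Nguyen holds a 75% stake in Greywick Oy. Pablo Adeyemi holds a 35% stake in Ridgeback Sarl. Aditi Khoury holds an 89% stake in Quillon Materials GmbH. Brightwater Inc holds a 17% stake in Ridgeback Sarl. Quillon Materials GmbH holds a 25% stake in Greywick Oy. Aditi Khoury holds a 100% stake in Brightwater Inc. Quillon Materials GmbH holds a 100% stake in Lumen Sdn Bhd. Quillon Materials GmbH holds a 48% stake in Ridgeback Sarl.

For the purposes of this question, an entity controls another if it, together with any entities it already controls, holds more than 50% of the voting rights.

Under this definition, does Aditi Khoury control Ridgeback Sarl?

Yes

Aditi holds 89% of Quillon, so Aditi controls Quillon.
Aditi holds 100% of Brightwater, so Aditi controls Brightwater.
Brightwater and Quillon together hold 17% + 48% = 65% of Ridgeback, so Aditi controls Ridgeback.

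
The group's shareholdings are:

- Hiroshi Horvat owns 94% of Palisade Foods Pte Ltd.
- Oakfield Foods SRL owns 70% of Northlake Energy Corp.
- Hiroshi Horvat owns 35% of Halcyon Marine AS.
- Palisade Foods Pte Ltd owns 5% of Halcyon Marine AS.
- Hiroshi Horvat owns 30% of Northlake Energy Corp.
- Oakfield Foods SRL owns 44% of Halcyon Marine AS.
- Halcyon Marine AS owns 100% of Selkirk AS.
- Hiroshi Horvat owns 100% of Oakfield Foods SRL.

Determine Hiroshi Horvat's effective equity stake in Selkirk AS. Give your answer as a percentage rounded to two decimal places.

83.70%

Hiroshi reaches Selkirk along 3 paths.
Via Palisade → Halcyon: 94% × 5% × 100% = 4.7%.
Via Oakfield → Halcyon: 100% × 44% × 100% = 44%.
Via Halcyon: 35% × 100% = 35%.
Total: 4.7% + 44% + 35% = 83.7%.
Rounded: 83.70%.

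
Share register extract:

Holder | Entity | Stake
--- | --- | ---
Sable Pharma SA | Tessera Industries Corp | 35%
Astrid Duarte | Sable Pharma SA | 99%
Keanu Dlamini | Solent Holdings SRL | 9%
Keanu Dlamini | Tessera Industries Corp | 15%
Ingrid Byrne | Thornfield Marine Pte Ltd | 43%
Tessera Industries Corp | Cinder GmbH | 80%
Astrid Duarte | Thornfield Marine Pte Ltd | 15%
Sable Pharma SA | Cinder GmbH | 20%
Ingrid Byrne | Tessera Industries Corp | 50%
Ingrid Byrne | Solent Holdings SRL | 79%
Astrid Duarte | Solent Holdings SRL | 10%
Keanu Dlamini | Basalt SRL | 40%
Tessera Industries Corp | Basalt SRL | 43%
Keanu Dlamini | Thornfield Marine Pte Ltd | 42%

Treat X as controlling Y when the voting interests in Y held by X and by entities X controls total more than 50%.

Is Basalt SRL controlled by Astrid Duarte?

No

Astrid holds 99% of Sable, so Astrid controls Sable.
Neither Astrid nor any entity Astrid controls holds any voting interest in Basalt.
So Astrid does not control Basalt.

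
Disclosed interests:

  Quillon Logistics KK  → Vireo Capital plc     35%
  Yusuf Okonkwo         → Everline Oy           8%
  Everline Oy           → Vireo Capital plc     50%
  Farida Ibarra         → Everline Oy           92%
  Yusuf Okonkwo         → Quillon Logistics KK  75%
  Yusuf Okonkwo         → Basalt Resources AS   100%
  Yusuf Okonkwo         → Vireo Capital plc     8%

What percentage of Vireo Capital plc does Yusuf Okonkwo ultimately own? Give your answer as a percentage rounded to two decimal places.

38.25%

Yusuf reaches Vireo along 3 paths.
Via Quillon: 75% × 35% = 26.25%.
Via Everline: 8% × 50% = 4%.
Direct stake: 8% = 8%.
Total: 26.25% + 4% + 8% = 38.25%.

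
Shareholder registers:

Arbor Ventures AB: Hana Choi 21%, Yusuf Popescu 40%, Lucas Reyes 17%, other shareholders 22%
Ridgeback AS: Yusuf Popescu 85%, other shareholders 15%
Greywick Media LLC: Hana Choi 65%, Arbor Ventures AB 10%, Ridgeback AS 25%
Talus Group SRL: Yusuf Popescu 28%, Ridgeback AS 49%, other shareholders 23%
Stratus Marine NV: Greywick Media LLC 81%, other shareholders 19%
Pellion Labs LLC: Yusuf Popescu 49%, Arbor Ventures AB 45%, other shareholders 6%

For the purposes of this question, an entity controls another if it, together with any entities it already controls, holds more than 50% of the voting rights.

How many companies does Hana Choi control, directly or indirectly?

2

Hana holds 65% of Greywick, so Hana controls Greywick.
Greywick holds 81% of Stratus, so Hana controls Stratus.
No other company's threshold is met.
Hana controls 2 companies.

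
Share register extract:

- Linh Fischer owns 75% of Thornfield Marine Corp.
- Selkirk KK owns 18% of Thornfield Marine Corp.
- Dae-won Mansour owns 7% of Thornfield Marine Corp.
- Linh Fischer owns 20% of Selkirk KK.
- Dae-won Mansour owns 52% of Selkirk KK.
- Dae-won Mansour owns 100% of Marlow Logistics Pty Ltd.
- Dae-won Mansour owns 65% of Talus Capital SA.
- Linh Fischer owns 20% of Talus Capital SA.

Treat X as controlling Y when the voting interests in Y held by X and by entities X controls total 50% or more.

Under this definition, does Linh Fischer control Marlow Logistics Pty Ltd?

No

Linh holds 75% of Thornfield, so Linh controls Thornfield.
Neither Linh nor any entity Linh controls holds any voting interest in Marlow.
So Linh does not control Marlow.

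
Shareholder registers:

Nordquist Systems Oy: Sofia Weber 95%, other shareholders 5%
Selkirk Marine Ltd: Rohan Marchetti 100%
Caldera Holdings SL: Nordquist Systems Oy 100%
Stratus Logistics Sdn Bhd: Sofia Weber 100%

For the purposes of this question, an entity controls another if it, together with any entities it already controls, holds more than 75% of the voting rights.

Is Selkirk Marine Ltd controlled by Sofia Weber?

No

Sofia holds 95% of Nordquist, so Sofia controls Nordquist.
Nordquist holds 100% of Caldera, so Sofia controls Caldera.
Sofia holds 100% of Stratus, so Sofia controls Stratus.
Neither Sofia nor any entity Sofia controls holds any voting interest in Selkirk.
So Sofia does not control Selkirk.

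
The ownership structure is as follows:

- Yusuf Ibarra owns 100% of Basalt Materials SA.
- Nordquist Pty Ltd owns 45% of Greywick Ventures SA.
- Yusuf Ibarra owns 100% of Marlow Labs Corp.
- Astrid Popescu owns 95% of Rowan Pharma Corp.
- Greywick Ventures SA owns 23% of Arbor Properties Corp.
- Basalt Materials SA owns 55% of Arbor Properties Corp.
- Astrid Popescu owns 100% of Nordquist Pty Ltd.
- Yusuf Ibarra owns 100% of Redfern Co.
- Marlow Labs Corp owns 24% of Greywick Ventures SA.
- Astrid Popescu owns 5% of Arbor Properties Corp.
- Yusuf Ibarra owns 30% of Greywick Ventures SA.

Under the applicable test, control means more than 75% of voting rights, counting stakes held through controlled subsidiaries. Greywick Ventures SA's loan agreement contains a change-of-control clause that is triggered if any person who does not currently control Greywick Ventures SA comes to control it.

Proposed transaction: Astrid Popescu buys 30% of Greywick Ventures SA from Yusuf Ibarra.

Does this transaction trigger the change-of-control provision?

No

The purchase adds only to Astrid's holdings (Yusuf's stake shrinks), so Astrid is the only person who could newly come to control Greywick.
Astrid holds 100% of Nordquist, so Astrid controls Nordquist.
Astrid holds 95% of Rowan, so Astrid controls Rowan.
In Greywick, Astrid's side holds only 45%, not > 75%.
So before the transaction, Astrid does not control Greywick.
After the purchase, Astrid holds 30% of Greywick directly, and Yusuf's stake falls to 0%.
After the transaction, Astrid's side holds 45% + 30% = 75% of Greywick, not > 75%, so Astrid still does not control Greywick.
No new person acquires control, so the clause is not triggered.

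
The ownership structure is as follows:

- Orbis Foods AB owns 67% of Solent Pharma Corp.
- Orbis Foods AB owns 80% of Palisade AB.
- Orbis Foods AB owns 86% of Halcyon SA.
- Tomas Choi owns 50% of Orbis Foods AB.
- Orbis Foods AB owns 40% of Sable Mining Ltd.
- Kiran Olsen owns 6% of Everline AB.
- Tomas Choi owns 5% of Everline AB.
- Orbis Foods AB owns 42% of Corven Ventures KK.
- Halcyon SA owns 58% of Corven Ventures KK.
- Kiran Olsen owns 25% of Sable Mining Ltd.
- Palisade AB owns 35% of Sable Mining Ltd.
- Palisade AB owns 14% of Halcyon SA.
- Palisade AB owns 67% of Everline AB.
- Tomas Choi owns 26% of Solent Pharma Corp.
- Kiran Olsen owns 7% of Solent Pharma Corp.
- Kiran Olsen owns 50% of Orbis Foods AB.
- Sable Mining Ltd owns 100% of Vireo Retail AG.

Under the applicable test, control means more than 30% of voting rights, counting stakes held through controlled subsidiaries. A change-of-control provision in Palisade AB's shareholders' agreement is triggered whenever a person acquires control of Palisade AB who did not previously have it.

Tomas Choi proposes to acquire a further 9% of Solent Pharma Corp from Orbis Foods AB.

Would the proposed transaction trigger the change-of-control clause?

The purchase adds only to Tomas's holdings (Orbis's stake shrinks), so Tomas is the only person who could newly come to control Palisade.
Tomas holds 50% of Orbis, so Tomas controls Orbis.
Orbis holds 80% of Palisade, so Tomas controls Palisade.
So Tomas already controls Palisade before the transaction.
After the purchase, Tomas's direct stake in Solent rises to 26% + 9% = 35%, and Orbis's stake falls to 58%.
Tomas controlled Palisade already, so this is not a new person acquiring control; every other person's position is unchanged or reduced.
No new person acquires control, so the clause is not triggered.

No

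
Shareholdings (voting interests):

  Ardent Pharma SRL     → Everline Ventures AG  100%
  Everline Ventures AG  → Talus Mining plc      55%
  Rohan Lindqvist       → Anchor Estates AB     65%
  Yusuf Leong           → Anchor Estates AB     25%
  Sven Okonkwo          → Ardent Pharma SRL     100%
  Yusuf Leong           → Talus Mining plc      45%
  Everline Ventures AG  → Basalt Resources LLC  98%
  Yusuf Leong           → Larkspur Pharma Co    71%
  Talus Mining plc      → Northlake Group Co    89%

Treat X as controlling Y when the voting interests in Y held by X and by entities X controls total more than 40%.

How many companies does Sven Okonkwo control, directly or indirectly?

Sven holds 100% of Ardent, so Sven controls Ardent.
Ardent holds 100% of Everline, so Sven controls Everline.
Everline holds 98% of Basalt, so Sven controls Basalt.
Everline holds 55% of Talus, so Sven controls Talus.
Talus holds 89% of Northlake, so Sven controls Northlake.
No other company's threshold is met.
Sven controls 5 companies.

5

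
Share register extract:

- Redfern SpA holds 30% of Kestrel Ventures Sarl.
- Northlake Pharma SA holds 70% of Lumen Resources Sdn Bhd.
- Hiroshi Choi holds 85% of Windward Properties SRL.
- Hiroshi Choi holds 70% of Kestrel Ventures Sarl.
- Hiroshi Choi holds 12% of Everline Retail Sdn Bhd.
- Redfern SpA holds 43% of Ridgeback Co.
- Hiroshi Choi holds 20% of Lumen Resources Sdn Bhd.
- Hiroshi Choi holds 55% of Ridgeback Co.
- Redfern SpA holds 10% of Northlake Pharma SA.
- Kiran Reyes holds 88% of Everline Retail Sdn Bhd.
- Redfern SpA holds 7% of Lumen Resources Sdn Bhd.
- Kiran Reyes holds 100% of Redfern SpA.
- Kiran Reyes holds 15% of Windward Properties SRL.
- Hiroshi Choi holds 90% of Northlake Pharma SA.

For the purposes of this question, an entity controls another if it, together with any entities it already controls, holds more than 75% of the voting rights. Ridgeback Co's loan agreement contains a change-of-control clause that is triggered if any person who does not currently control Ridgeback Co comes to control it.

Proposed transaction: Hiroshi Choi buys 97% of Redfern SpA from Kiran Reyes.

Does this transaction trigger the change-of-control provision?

The purchase adds only to Hiroshi's holdings (Kiran's stake shrinks), so Hiroshi is the only person who could newly come to control Ridgeback.
Hiroshi holds 85% of Windward, so Hiroshi controls Windward.
Hiroshi holds 90% of Northlake, so Hiroshi controls Northlake.
Northlake and Hiroshi together hold 70% + 20% = 90% of Lumen, so Hiroshi controls Lumen.
In Ridgeback, Hiroshi's side holds only 55%, not > 75%.
So before the transaction, Hiroshi does not control Ridgeback.
After the purchase, Hiroshi holds 97% of Redfern directly, and Kiran's stake falls to 3%.
Hiroshi holds 97% of Redfern, so Hiroshi controls Redfern.
Redfern and Hiroshi together hold 43% + 55% = 98% of Ridgeback, so Hiroshi controls Ridgeback.
Hiroshi did not control Ridgeback before and does after, so the clause is triggered.

Yes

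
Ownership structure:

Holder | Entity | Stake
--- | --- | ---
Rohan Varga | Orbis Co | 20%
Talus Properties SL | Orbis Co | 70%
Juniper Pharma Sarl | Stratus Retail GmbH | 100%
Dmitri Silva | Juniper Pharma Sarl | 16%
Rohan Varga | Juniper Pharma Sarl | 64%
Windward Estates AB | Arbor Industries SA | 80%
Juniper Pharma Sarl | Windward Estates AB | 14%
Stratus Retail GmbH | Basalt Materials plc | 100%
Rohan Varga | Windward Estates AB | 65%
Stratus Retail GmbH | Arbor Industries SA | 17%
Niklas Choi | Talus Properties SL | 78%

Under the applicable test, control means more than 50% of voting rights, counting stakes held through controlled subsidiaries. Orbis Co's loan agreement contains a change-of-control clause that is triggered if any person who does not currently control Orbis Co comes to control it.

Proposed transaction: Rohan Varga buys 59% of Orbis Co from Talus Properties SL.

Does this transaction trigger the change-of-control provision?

Yes

The purchase adds only to Rohan's holdings (Talus's stake shrinks), so Rohan is the only person who could newly come to control Orbis.
Rohan holds 64% of Juniper, so Rohan controls Juniper.
Rohan and Juniper together hold 65% + 14% = 79% of Windward, so Rohan controls Windward.
Juniper holds 100% of Stratus, so Rohan controls Stratus.
Stratus holds 100% of Basalt, so Rohan controls Basalt.
Windward and Stratus together hold 80% + 17% = 97% of Arbor, so Rohan controls Arbor.
In Orbis, Rohan's side holds only 20%, not > 50%.
So before the transaction, Rohan does not control Orbis.
After the purchase, Rohan's direct stake in Orbis rises to 20% + 59% = 79%, and Talus's stake falls to 11%.
Rohan holds 79% of Orbis, so Rohan controls Orbis.
Rohan did not control Orbis before and does after, so the clause is triggered.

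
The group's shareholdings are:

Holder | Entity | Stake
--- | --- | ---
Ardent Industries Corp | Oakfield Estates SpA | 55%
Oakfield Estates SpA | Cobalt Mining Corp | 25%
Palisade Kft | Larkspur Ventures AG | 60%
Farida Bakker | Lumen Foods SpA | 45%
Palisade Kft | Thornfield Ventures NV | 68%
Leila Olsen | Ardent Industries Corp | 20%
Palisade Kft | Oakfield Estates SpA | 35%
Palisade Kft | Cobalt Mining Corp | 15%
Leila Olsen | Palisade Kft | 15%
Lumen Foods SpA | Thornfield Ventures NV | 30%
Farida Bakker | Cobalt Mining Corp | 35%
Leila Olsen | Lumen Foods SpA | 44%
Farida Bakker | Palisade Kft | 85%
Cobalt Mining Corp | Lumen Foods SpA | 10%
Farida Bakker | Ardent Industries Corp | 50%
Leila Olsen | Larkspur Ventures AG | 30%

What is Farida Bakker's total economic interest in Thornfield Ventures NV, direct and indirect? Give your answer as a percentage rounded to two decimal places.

73.16%

Farida reaches Thornfield along 6 paths.
Via Palisade: 85% × 68% = 57.8%.
Via Lumen: 45% × 30% = 13.5%.
Via Palisade → Cobalt → Lumen: 85% × 15% × 10% × 30% = 0.3825%.
Via Palisade → Oakfield → Cobalt → Lumen: 85% × 35% × 25% × 10% × 30% = 0.223125%.
Via Ardent → Oakfield → Cobalt → Lumen: 50% × 55% × 25% × 10% × 30% = 0.20625%.
Via Cobalt → Lumen: 35% × 10% × 30% = 1.05%.
Total: 57.8% + 13.5% + 0.3825% + 0.223125% + 0.20625% + 1.05% = 73.161875%.
Rounded: 73.16%.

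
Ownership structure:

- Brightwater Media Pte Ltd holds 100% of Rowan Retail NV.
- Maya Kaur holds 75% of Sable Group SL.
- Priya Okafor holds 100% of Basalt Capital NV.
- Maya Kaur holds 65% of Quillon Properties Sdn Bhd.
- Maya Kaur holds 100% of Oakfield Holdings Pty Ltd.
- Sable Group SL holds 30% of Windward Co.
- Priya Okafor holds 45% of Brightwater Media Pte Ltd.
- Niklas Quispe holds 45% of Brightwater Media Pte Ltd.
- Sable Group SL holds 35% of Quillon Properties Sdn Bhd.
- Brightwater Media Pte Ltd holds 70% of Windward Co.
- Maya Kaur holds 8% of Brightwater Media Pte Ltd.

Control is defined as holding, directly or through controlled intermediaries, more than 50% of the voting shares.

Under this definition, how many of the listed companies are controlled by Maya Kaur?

3

Maya holds 75% of Sable, so Maya controls Sable.
Maya and Sable together hold 65% + 35% = 100% of Quillon, so Maya controls Quillon.
Maya holds 100% of Oakfield, so Maya controls Oakfield.
No other company's threshold is met.
Maya controls 3 companies.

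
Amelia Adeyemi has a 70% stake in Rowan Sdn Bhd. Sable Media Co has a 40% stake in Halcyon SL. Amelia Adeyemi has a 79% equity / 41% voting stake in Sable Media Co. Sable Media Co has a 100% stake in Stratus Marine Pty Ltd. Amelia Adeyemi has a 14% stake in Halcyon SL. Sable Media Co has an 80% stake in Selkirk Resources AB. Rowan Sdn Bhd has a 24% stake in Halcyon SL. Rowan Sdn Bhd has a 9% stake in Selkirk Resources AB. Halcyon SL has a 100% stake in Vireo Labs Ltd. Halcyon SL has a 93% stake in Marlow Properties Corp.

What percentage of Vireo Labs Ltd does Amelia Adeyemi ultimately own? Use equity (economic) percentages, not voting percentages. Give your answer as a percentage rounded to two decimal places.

Amelia reaches Vireo along 3 paths.
Via Sable → Halcyon: 79% × 40% × 100% = 31.6%.
Via Halcyon: 14% × 100% = 14%.
Via Rowan → Halcyon: 70% × 24% × 100% = 16.8%.
Total: 31.6% + 14% + 16.8% = 62.4%.
Rounded: 62.40%.

62.40%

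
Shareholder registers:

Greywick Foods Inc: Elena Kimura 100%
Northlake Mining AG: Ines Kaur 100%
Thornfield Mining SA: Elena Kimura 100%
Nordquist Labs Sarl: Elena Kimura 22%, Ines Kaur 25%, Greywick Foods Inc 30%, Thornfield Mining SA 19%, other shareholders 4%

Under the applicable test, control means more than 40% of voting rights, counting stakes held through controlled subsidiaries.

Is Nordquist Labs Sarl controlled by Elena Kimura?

Yes

Elena holds 100% of Thornfield, so Elena controls Thornfield.
Elena holds 100% of Greywick, so Elena controls Greywick.
Elena and Greywick and Thornfield together hold 22% + 30% + 19% = 71% of Nordquist, so Elena controls Nordquist.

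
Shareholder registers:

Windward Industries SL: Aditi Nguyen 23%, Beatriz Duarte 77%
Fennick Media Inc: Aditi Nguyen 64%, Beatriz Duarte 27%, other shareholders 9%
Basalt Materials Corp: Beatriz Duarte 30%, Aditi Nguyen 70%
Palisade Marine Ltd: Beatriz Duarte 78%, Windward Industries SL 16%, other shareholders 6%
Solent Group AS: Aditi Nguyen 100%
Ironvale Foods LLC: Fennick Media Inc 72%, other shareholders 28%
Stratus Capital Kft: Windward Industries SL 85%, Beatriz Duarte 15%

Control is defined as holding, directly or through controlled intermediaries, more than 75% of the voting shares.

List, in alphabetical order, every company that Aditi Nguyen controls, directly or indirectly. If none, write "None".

Solent Group AS

Aditi holds 100% of Solent, so Aditi controls Solent.
No other company's threshold is met.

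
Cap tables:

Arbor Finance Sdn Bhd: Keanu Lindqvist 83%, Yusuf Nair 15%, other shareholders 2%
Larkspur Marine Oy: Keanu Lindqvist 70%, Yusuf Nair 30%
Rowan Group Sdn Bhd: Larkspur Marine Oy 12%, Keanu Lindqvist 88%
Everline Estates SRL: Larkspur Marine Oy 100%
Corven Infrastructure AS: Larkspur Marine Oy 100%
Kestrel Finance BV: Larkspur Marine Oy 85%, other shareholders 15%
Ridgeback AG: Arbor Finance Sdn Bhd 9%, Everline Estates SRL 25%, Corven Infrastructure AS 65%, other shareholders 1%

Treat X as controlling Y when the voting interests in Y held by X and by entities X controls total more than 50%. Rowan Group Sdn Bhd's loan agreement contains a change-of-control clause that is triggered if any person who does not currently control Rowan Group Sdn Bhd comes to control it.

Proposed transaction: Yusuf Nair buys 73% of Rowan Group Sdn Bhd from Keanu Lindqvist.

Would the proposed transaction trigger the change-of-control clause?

The purchase adds only to Yusuf's holdings (Keanu's stake shrinks), so Yusuf is the only person who could newly come to control Rowan.
Yusuf's largest direct stake is 30% in Larkspur, which does not meet the threshold, so Yusuf controls no company.
Neither Yusuf nor any entity Yusuf controls holds any voting interest in Rowan.
So before the transaction, Yusuf does not control Rowan.
After the purchase, Yusuf holds 73% of Rowan directly, and Keanu's stake falls to 15%.
Yusuf holds 73% of Rowan, so Yusuf controls Rowan.
Yusuf did not control Rowan before and does after, so the clause is triggered.

Yes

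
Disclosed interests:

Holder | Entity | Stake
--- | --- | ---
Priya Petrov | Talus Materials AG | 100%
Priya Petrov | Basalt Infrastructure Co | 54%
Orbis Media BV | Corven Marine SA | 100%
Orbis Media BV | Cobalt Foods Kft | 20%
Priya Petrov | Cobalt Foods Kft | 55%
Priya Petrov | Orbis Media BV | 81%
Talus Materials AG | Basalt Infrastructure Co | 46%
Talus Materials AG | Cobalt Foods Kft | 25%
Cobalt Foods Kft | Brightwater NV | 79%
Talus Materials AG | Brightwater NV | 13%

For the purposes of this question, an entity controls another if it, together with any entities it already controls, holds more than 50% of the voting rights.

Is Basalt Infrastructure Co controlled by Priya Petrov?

Yes

Priya holds 100% of Talus, so Priya controls Talus.
Talus and Priya together hold 46% + 54% = 100% of Basalt, so Priya controls Basalt.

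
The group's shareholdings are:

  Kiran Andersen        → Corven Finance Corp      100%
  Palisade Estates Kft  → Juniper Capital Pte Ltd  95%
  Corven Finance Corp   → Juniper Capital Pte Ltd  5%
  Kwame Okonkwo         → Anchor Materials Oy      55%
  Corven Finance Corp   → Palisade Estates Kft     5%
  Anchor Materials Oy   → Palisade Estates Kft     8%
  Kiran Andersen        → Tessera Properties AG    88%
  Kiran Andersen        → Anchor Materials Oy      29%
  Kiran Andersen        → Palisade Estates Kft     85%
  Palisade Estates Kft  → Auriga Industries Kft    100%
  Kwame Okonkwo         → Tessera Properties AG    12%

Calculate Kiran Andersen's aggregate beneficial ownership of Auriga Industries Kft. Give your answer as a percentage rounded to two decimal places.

92.32%

Kiran reaches Auriga along 3 paths.
Via Anchor → Palisade: 29% × 8% × 100% = 2.32%.
Via Palisade: 85% × 100% = 85%.
Via Corven → Palisade: 100% × 5% × 100% = 5%.
Total: 2.32% + 85% + 5% = 92.32%.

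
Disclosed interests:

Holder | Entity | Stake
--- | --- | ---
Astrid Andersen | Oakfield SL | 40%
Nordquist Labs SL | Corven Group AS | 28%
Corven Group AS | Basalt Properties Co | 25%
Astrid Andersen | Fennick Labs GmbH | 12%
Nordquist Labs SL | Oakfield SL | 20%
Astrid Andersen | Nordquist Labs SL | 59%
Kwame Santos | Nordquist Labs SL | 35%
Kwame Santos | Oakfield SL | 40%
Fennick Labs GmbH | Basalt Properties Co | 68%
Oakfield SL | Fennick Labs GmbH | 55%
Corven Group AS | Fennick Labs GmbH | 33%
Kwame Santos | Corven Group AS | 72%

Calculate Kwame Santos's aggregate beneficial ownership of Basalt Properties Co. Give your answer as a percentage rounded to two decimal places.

Kwame reaches Basalt along 6 paths.
Via Corven: 72% × 25% = 18%.
Via Nordquist → Corven: 35% × 28% × 25% = 2.45%.
Via Corven → Fennick: 72% × 33% × 68% = 16.1568%.
Via Nordquist → Corven → Fennick: 35% × 28% × 33% × 68% = 2.19912%.
Via Oakfield → Fennick: 40% × 55% × 68% = 14.96%.
Via Nordquist → Oakfield → Fennick: 35% × 20% × 55% × 68% = 2.618%.
Total: 18% + 2.45% + 16.1568% + 2.19912% + 14.96% + 2.618% = 56.38392%.
Rounded: 56.38%.

56.38%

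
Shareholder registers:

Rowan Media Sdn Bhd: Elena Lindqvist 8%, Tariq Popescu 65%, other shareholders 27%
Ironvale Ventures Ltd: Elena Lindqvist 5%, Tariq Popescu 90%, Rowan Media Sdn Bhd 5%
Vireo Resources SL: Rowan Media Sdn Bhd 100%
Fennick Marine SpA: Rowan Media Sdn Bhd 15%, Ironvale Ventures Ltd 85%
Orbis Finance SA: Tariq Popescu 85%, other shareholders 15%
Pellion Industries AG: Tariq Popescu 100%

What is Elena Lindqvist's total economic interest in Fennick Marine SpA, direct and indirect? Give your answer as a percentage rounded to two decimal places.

Elena reaches Fennick along 3 paths.
Via Rowan: 8% × 15% = 1.2%.
Via Ironvale: 5% × 85% = 4.25%.
Via Rowan → Ironvale: 8% × 5% × 85% = 0.34%.
Total: 1.2% + 4.25% + 0.34% = 5.79%.

5.79%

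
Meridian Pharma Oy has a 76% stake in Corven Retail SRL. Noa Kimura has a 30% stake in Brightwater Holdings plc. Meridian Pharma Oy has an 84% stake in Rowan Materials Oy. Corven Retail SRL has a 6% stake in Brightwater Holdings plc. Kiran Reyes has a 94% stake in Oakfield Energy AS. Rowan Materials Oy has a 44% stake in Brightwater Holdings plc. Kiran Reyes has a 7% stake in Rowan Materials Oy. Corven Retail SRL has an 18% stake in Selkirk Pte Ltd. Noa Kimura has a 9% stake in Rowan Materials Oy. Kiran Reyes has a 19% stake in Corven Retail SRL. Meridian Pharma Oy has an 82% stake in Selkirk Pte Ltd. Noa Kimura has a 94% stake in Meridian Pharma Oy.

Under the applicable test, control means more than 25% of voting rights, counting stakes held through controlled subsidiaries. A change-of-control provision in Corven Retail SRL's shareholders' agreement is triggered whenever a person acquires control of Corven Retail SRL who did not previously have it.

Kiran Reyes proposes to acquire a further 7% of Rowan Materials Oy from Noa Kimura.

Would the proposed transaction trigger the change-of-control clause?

No

The purchase adds only to Kiran's holdings (Noa's stake shrinks), so Kiran is the only person who could newly come to control Corven.
Kiran holds 94% of Oakfield, so Kiran controls Oakfield.
In Corven, Kiran's side holds only 19%, not > 25%.
So before the transaction, Kiran does not control Corven.
After the purchase, Kiran's direct stake in Rowan rises to 7% + 7% = 14%, and Noa's stake falls to 2%.
Kiran's side now holds 14% of Rowan, not > 25%, so Kiran still does not control Rowan.
After the transaction, Kiran's side holds 19% of Corven, not > 25%, so Kiran still does not control Corven.
No new person acquires control, so the clause is not triggered.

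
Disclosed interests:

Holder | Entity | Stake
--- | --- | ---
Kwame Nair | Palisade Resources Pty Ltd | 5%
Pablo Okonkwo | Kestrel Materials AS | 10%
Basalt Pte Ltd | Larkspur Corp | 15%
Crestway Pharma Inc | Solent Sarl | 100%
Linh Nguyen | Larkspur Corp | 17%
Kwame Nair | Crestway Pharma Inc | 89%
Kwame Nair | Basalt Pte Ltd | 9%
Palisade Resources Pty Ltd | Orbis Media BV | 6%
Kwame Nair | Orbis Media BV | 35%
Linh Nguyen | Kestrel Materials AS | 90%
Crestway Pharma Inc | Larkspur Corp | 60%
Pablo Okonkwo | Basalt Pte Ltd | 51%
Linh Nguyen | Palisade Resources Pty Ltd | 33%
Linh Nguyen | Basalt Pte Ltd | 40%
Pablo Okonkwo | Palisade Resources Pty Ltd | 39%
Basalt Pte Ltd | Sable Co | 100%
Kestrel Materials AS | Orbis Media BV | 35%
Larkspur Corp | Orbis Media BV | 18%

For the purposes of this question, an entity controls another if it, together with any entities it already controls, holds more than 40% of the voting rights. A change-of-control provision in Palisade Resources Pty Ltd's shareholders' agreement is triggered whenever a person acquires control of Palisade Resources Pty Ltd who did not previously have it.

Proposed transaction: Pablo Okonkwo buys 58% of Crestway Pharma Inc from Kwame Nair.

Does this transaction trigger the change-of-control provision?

No

The purchase adds only to Pablo's holdings (Kwame's stake shrinks), so Pablo is the only person who could newly come to control Palisade.
Pablo holds 51% of Basalt, so Pablo controls Basalt.
Basalt holds 100% of Sable, so Pablo controls Sable.
In Palisade, Pablo's side holds only 39%, not > 40%.
So before the transaction, Pablo does not control Palisade.
After the purchase, Pablo holds 58% of Crestway directly, and Kwame's stake falls to 31%.
Pablo holds 58% of Crestway, so Pablo controls Crestway.
Crestway holds 100% of Solent, so Pablo controls Solent.
Basalt and Crestway together hold 15% + 60% = 75% of Larkspur, so Pablo controls Larkspur.
After the transaction, Pablo's side holds 39% of Palisade, not > 40%, so Pablo still does not control Palisade.
No new person acquires control, so the clause is not triggered.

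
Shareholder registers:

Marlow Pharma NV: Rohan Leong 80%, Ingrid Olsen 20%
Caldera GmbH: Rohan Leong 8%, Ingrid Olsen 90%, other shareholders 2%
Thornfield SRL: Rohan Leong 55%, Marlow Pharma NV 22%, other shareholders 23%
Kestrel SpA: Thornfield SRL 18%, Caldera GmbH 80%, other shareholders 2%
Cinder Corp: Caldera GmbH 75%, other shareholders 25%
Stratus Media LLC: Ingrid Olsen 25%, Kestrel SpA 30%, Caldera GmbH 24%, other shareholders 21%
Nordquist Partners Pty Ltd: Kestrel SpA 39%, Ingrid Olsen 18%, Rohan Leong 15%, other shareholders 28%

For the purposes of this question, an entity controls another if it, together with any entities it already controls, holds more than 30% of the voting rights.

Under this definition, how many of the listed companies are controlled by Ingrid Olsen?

5

Ingrid holds 90% of Caldera, so Ingrid controls Caldera.
Caldera holds 80% of Kestrel, so Ingrid controls Kestrel.
Caldera holds 75% of Cinder, so Ingrid controls Cinder.
Ingrid and Kestrel and Caldera together hold 25% + 30% + 24% = 79% of Stratus, so Ingrid controls Stratus.
Kestrel and Ingrid together hold 39% + 18% = 57% of Nordquist, so Ingrid controls Nordquist.
No other company's threshold is met.
Ingrid controls 5 companies.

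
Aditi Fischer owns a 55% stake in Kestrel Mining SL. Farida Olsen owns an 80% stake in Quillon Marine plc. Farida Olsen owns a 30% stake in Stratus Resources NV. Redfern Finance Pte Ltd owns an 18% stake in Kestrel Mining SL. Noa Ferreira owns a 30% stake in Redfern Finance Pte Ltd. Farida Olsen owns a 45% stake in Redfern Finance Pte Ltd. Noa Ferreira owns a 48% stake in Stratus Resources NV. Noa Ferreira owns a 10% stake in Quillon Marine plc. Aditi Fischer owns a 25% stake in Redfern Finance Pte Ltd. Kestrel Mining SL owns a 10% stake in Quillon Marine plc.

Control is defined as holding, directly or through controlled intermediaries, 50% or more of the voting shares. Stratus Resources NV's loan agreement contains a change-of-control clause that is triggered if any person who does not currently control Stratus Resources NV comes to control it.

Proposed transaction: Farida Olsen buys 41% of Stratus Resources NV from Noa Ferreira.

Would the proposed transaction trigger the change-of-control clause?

The purchase adds only to Farida's holdings (Noa's stake shrinks), so Farida is the only person who could newly come to control Stratus.
Farida holds 80% of Quillon, so Farida controls Quillon.
In Stratus, Farida's side holds only 30%, not ≥ 50%.
So before the transaction, Farida does not control Stratus.
After the purchase, Farida's direct stake in Stratus rises to 30% + 41% = 71%, and Noa's stake falls to 7%.
Farida holds 71% of Stratus, so Farida controls Stratus.
Farida did not control Stratus before and does after, so the clause is triggered.

Yes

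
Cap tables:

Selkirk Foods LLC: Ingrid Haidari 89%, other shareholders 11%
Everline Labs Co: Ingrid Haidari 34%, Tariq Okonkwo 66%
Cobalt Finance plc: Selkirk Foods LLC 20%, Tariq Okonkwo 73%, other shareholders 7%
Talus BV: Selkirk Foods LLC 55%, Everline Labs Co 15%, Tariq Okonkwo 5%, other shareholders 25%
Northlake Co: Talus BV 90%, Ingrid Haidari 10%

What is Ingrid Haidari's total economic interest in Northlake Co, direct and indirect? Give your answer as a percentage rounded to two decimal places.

58.65%

Ingrid reaches Northlake along 3 paths.
Via Selkirk → Talus: 89% × 55% × 90% = 44.055%.
Via Everline → Talus: 34% × 15% × 90% = 4.59%.
Direct stake: 10% = 10%.
Total: 44.055% + 4.59% + 10% = 58.645%.
Rounded: 58.65%.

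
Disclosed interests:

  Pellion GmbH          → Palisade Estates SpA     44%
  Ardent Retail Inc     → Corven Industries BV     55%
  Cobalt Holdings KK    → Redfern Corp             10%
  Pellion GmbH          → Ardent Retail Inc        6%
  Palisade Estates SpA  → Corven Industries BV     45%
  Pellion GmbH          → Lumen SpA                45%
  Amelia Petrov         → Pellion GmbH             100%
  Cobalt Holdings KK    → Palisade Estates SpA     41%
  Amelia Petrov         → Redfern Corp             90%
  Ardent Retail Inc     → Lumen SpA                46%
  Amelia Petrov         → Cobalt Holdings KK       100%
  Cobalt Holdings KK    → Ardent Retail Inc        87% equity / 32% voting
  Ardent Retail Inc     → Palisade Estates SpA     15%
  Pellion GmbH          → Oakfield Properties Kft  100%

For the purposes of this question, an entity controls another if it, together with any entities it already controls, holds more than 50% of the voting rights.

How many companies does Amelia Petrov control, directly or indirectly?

5

Amelia holds 100% of Cobalt, so Amelia controls Cobalt.
Amelia holds 100% of Pellion, so Amelia controls Pellion.
Pellion and Cobalt together hold 44% + 41% = 85% of Palisade, so Amelia controls Palisade.
Pellion holds 100% of Oakfield, so Amelia controls Oakfield.
Amelia and Cobalt together hold 90% + 10% = 100% of Redfern, so Amelia controls Redfern.
No other company's threshold is met.
Amelia controls 5 companies.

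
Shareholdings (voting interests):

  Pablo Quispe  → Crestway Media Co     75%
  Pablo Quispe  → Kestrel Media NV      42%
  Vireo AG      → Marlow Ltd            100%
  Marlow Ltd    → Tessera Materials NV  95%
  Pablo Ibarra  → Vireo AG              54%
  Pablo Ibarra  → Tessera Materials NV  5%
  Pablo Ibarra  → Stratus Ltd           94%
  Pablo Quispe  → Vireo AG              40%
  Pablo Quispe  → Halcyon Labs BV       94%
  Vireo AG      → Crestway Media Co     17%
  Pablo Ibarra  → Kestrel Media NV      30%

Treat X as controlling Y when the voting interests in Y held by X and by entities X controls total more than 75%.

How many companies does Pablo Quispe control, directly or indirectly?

1

Pablo Quispe holds 94% of Halcyon, so Pablo Quispe controls Halcyon.
No other company's threshold is met.
Pablo Quispe controls 1 company.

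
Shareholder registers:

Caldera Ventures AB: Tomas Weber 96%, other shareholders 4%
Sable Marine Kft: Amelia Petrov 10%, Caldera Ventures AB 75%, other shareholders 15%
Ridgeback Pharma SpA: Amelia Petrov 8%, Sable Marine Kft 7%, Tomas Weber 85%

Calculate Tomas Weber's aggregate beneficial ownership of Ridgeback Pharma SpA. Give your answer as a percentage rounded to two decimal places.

Tomas reaches Ridgeback along 2 paths.
Via Caldera → Sable: 96% × 75% × 7% = 5.04%.
Direct stake: 85% = 85%.
Total: 5.04% + 85% = 90.04%.

90.04%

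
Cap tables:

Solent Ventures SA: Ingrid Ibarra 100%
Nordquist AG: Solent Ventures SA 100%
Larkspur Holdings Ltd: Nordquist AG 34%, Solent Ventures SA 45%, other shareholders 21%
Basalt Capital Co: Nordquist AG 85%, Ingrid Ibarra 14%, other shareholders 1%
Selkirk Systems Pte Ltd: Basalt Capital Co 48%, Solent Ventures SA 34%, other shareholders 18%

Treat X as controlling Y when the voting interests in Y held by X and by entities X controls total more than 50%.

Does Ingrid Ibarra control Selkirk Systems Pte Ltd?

Ingrid holds 100% of Solent, so Ingrid controls Solent.
Solent holds 100% of Nordquist, so Ingrid controls Nordquist.
Nordquist and Ingrid together hold 85% + 14% = 99% of Basalt, so Ingrid controls Basalt.
Basalt and Solent together hold 48% + 34% = 82% of Selkirk, so Ingrid controls Selkirk.

Yes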